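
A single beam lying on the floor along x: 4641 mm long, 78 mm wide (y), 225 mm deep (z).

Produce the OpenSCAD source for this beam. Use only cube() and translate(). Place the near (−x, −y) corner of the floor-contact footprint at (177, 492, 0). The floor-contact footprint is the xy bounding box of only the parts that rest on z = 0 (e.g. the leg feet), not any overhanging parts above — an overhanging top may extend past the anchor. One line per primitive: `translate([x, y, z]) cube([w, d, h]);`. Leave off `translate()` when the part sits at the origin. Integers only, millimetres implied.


translate([177, 492, 0]) cube([4641, 78, 225]);


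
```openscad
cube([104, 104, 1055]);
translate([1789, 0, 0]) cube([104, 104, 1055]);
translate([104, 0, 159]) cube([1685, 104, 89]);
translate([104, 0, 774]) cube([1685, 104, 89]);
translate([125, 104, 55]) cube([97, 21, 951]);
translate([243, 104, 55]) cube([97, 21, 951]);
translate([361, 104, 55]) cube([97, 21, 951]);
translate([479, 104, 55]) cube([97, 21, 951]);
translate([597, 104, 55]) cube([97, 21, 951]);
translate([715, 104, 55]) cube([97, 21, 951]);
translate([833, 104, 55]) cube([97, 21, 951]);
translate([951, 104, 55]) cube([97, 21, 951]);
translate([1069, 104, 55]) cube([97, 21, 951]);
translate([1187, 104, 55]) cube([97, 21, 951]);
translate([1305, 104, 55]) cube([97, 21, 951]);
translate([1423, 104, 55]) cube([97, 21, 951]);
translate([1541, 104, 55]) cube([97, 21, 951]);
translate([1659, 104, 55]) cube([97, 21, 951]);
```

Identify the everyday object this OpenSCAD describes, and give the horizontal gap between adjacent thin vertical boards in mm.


A fence section. The picket gap is 21 mm.

Two posts, two rails, 14 pickets — a fence section. Span 1685 mm holds 14 pickets of 97 mm with 15 equal gaps: ⌊(1685 − 14·97) / 15⌋ = 21 mm.


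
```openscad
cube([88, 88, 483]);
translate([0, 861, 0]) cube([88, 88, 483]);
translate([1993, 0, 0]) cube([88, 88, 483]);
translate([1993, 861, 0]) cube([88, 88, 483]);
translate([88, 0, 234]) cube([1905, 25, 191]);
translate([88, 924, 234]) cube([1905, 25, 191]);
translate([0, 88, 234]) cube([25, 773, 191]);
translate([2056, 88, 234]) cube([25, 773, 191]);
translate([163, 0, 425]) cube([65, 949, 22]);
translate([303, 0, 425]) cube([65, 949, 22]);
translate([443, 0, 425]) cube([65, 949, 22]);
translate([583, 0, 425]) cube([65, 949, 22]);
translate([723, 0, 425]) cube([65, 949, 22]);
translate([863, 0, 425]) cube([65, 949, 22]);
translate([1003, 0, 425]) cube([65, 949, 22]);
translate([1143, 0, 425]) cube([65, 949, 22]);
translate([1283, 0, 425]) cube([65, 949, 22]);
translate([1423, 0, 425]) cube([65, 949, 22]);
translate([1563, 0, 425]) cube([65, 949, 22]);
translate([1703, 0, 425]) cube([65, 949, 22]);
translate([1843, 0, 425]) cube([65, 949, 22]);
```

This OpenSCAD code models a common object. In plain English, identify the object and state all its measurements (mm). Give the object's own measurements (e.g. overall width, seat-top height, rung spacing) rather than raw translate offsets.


A bed frame 2081 mm long (x) by 949 mm wide (y). Four 88×88 mm corner posts, 483 mm tall, at the corners of the footprint. Four rails of 25 mm thickness and 191 mm height run between adjacent posts with their undersides at z = 234 mm, their outer faces flush with the outside of the frame (the two x-running rails run between the posts' inner faces; the two y-running rails run between the posts' inner faces). 13 slats, each 65 mm wide (x) and 22 mm thick, lie across the top of the two x-running rails, running the full 949 mm width of the frame in y; along x they sit between the end posts with a 75 mm gap after the −x posts and between neighbouring slats, leaving 85 mm before the +x posts.


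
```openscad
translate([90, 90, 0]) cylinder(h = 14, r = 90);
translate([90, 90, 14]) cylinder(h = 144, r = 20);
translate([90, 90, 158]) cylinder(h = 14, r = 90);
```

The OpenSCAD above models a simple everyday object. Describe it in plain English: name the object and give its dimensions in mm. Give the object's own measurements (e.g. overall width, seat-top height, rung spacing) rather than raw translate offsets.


A spool: two coaxial disc flanges of radius 90 mm and thickness 14 mm, joined by a core cylinder of radius 20 mm and height 144 mm. The lower flange rests on z = 0 and the three cylinders share a vertical axis.


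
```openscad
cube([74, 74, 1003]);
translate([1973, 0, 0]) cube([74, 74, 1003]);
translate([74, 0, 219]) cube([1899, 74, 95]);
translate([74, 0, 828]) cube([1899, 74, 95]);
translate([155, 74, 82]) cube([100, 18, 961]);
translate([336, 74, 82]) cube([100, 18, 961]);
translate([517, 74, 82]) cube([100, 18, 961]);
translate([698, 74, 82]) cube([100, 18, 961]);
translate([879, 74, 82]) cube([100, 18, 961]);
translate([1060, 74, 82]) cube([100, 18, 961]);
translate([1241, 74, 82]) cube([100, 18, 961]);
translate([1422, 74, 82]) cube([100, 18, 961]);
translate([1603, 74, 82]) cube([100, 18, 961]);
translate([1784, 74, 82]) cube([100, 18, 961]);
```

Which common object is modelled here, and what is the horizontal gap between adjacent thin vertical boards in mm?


A fence section. The picket gap is 81 mm.

Two posts, two rails, 10 pickets — a fence section. Span 1899 mm holds 10 pickets of 100 mm with 11 equal gaps: ⌊(1899 − 10·100) / 11⌋ = 81 mm.


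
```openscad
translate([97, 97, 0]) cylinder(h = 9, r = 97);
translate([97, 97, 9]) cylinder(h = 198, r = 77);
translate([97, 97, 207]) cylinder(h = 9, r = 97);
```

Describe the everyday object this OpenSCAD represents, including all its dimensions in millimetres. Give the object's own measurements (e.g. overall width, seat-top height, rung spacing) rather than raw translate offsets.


A spool: two coaxial disc flanges of radius 97 mm and thickness 9 mm, joined by a core cylinder of radius 77 mm and height 198 mm. The lower flange rests on z = 0 and the three cylinders share a vertical axis.


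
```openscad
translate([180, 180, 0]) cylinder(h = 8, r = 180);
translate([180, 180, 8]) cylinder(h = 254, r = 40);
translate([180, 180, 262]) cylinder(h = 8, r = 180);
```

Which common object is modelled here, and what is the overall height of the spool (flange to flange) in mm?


A spool. The overall height is 270 mm.

Three coaxial cylinders, large–small–large — a spool. Two 8 mm flanges and a 254 mm core give 8 + 254 + 8 = 270 mm.


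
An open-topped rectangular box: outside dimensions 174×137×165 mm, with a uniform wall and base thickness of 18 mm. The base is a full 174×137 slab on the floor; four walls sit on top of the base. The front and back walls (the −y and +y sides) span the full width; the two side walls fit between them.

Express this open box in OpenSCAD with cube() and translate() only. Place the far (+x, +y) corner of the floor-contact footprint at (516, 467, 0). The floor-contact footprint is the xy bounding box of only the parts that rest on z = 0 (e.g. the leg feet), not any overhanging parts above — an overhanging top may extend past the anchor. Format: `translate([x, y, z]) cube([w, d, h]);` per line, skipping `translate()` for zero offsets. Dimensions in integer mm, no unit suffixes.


translate([342, 330, 0]) cube([174, 137, 18]);
translate([342, 330, 18]) cube([174, 18, 147]);
translate([342, 449, 18]) cube([174, 18, 147]);
translate([342, 348, 18]) cube([18, 101, 147]);
translate([498, 348, 18]) cube([18, 101, 147]);


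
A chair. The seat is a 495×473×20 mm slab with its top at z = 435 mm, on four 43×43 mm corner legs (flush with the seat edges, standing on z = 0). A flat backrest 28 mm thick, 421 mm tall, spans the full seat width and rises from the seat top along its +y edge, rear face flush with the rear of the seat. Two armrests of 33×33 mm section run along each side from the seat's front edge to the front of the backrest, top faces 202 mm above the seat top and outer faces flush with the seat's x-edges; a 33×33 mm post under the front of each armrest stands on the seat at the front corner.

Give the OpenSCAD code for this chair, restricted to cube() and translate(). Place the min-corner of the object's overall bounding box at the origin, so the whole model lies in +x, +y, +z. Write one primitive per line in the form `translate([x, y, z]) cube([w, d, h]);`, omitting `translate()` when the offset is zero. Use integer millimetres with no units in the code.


// leg_h = 435 - 20 = 415
// arm post h = 202 - 33 = 169
translate([0, 0, 415]) cube([495, 473, 20]);
cube([43, 43, 415]);
translate([452, 0, 0]) cube([43, 43, 415]);
translate([0, 430, 0]) cube([43, 43, 415]);
translate([452, 430, 0]) cube([43, 43, 415]);
translate([0, 445, 435]) cube([495, 28, 421]);
translate([0, 0, 604]) cube([33, 445, 33]);
translate([462, 0, 604]) cube([33, 445, 33]);
translate([0, 0, 435]) cube([33, 33, 169]);
translate([462, 0, 435]) cube([33, 33, 169]);


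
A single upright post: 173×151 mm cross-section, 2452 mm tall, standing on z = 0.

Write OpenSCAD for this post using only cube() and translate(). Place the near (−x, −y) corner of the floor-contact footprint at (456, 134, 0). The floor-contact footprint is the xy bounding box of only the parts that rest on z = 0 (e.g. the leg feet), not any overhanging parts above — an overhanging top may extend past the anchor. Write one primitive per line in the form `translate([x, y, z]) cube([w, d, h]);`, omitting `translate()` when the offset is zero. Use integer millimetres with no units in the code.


translate([456, 134, 0]) cube([173, 151, 2452]);


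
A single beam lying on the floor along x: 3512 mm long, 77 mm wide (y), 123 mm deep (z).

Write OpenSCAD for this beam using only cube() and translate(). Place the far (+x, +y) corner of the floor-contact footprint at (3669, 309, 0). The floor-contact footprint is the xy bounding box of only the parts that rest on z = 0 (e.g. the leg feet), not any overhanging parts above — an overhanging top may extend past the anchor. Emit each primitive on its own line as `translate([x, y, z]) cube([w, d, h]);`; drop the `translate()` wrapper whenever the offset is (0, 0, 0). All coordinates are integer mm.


translate([157, 232, 0]) cube([3512, 77, 123]);


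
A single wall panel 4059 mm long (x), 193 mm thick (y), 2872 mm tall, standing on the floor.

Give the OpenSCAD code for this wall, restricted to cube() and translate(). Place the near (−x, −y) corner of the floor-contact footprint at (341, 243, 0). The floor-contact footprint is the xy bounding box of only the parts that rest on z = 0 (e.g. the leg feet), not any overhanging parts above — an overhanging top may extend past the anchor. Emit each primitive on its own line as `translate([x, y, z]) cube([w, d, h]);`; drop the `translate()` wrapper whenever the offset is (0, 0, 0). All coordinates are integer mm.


translate([341, 243, 0]) cube([4059, 193, 2872]);


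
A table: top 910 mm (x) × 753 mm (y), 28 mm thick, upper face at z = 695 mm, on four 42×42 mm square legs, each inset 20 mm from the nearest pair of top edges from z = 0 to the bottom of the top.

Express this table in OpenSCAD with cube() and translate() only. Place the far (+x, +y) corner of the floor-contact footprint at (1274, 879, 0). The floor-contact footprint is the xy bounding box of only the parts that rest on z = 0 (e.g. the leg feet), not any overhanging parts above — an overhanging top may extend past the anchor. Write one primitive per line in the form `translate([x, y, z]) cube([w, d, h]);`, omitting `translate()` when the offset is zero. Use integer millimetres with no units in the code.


// leg_h = 695 - 28 = 667
translate([384, 146, 667]) cube([910, 753, 28]);
translate([404, 166, 0]) cube([42, 42, 667]);
translate([1232, 166, 0]) cube([42, 42, 667]);
translate([404, 837, 0]) cube([42, 42, 667]);
translate([1232, 837, 0]) cube([42, 42, 667]);


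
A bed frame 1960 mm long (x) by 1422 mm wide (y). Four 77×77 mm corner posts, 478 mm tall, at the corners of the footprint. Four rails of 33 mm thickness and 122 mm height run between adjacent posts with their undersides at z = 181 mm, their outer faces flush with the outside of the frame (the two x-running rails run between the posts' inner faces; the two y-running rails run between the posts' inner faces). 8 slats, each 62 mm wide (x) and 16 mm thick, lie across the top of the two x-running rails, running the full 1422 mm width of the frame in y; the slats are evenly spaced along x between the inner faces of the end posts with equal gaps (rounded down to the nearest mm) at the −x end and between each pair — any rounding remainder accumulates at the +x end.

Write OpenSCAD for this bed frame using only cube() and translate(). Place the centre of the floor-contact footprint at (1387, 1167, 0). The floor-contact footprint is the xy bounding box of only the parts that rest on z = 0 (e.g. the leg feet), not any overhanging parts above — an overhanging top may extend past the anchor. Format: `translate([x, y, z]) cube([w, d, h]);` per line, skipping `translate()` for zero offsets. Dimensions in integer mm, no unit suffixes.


translate([407, 456, 0]) cube([77, 77, 478]);
translate([407, 1801, 0]) cube([77, 77, 478]);
translate([2290, 456, 0]) cube([77, 77, 478]);
translate([2290, 1801, 0]) cube([77, 77, 478]);
translate([484, 456, 181]) cube([1806, 33, 122]);
translate([484, 1845, 181]) cube([1806, 33, 122]);
translate([407, 533, 181]) cube([33, 1268, 122]);
translate([2334, 533, 181]) cube([33, 1268, 122]);
translate([629, 456, 303]) cube([62, 1422, 16]);
translate([836, 456, 303]) cube([62, 1422, 16]);
translate([1043, 456, 303]) cube([62, 1422, 16]);
translate([1250, 456, 303]) cube([62, 1422, 16]);
translate([1457, 456, 303]) cube([62, 1422, 16]);
translate([1664, 456, 303]) cube([62, 1422, 16]);
translate([1871, 456, 303]) cube([62, 1422, 16]);
translate([2078, 456, 303]) cube([62, 1422, 16]);


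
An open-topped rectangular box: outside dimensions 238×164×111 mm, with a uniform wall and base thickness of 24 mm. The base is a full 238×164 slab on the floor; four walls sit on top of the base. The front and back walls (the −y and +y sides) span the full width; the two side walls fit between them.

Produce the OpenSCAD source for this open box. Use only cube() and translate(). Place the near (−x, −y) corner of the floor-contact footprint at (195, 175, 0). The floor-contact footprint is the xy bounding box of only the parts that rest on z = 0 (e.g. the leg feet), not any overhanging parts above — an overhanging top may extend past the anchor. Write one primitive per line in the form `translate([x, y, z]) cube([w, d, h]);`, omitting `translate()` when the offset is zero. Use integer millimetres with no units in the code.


translate([195, 175, 0]) cube([238, 164, 24]);
translate([195, 175, 24]) cube([238, 24, 87]);
translate([195, 315, 24]) cube([238, 24, 87]);
translate([195, 199, 24]) cube([24, 116, 87]);
translate([409, 199, 24]) cube([24, 116, 87]);


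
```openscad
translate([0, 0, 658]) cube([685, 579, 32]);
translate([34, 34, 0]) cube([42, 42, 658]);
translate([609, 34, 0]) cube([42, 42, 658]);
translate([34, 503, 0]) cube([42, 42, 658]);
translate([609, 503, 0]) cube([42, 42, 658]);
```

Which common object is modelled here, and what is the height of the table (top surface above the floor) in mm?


A table. The table height is 690 mm.

A 685×579×32 slab sits at z = 658 on four 42 mm square posts — a table. The top surface is at 658 + 32 = 690 mm.


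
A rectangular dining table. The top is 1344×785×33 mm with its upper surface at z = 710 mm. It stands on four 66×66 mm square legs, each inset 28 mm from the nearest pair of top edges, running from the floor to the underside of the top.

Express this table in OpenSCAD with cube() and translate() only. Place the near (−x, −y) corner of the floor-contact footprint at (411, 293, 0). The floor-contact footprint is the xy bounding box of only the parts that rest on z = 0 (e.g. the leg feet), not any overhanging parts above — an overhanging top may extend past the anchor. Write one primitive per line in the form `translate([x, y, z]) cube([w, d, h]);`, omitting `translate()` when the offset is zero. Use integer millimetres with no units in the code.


// leg_h = 710 - 33 = 677
translate([383, 265, 677]) cube([1344, 785, 33]);
translate([411, 293, 0]) cube([66, 66, 677]);
translate([1633, 293, 0]) cube([66, 66, 677]);
translate([411, 956, 0]) cube([66, 66, 677]);
translate([1633, 956, 0]) cube([66, 66, 677]);


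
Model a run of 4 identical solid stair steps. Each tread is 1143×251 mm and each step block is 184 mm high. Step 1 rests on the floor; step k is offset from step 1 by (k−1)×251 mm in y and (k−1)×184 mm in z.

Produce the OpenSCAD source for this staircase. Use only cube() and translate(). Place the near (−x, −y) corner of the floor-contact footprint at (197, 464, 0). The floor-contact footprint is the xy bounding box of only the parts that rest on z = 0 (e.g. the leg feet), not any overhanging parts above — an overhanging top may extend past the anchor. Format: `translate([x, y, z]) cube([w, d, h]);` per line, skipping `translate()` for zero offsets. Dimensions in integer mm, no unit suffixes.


translate([197, 464, 0]) cube([1143, 251, 184]);
translate([197, 715, 184]) cube([1143, 251, 184]);
translate([197, 966, 368]) cube([1143, 251, 184]);
translate([197, 1217, 552]) cube([1143, 251, 184]);


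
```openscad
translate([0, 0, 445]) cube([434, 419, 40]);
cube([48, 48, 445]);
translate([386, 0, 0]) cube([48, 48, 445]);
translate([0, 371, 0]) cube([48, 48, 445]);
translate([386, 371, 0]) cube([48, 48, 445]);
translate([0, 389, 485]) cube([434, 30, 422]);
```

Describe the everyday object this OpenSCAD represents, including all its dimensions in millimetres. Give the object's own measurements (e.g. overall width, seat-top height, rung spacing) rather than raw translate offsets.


A chair. The seat is a 434×419×40 mm slab with its top at z = 485 mm, on four 48×48 mm corner legs (flush with the seat edges, standing on z = 0). A flat backrest 30 mm thick, 422 mm tall, spans the full seat width and rises from the seat top along its +y edge, rear face flush with the rear of the seat.


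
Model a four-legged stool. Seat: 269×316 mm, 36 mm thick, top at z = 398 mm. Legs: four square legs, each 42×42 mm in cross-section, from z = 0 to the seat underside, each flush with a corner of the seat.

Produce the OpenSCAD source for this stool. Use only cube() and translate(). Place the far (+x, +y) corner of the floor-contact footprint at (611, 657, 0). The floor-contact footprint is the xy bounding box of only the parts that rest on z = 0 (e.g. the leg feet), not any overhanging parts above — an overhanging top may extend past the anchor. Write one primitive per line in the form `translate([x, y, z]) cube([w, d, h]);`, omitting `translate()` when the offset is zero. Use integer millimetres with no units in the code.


translate([342, 341, 362]) cube([269, 316, 36]);
translate([342, 341, 0]) cube([42, 42, 362]);
translate([569, 341, 0]) cube([42, 42, 362]);
translate([342, 615, 0]) cube([42, 42, 362]);
translate([569, 615, 0]) cube([42, 42, 362]);


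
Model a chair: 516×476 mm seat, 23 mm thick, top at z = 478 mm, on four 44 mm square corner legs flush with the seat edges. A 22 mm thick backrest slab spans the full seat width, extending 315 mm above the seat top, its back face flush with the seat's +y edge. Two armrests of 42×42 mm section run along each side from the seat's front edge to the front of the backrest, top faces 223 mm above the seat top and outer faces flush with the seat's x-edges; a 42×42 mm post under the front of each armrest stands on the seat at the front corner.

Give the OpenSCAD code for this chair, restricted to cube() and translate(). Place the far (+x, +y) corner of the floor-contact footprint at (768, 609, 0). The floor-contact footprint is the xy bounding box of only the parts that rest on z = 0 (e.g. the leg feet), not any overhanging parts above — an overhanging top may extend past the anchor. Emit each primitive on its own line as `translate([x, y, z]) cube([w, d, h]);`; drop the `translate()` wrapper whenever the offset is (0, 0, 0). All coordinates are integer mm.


translate([252, 133, 455]) cube([516, 476, 23]);
translate([252, 133, 0]) cube([44, 44, 455]);
translate([724, 133, 0]) cube([44, 44, 455]);
translate([252, 565, 0]) cube([44, 44, 455]);
translate([724, 565, 0]) cube([44, 44, 455]);
translate([252, 587, 478]) cube([516, 22, 315]);
translate([252, 133, 659]) cube([42, 454, 42]);
translate([726, 133, 659]) cube([42, 454, 42]);
translate([252, 133, 478]) cube([42, 42, 181]);
translate([726, 133, 478]) cube([42, 42, 181]);


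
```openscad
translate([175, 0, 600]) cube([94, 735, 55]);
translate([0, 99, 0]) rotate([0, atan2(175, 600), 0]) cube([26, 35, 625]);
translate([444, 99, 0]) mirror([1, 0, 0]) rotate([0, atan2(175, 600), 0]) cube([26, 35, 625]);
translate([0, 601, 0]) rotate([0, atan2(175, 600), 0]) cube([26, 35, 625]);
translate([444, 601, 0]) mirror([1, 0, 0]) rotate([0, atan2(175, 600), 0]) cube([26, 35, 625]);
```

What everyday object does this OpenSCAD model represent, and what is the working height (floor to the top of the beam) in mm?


A sawhorse. The overall height is 655 mm.

A beam across two mirrored pairs of raked legs — a sawhorse. The beam's underside is at z = 600 (matching the legs' vertical rise in atan2(175, 600)) and the beam is 55 mm tall, so its top is at 600 + 55 = 655 mm. The raked legs top out at the beam's underside, so that is the highest point.


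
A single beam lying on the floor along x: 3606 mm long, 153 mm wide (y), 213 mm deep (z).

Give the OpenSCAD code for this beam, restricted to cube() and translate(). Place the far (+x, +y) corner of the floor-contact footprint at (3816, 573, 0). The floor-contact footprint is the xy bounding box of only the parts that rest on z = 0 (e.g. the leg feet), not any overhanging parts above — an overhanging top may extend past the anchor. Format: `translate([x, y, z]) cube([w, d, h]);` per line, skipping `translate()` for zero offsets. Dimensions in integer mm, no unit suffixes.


translate([210, 420, 0]) cube([3606, 153, 213]);


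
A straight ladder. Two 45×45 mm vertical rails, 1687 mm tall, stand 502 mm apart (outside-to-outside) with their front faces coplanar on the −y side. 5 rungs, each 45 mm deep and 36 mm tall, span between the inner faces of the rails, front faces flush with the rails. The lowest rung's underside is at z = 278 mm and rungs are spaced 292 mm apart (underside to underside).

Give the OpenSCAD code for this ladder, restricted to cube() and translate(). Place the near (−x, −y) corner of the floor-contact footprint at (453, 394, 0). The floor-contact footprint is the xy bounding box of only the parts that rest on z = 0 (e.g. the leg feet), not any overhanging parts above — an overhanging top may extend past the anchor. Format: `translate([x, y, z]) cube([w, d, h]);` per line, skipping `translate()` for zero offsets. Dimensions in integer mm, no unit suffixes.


translate([453, 394, 0]) cube([45, 45, 1687]);
translate([910, 394, 0]) cube([45, 45, 1687]);
translate([498, 394, 278]) cube([412, 45, 36]);
translate([498, 394, 570]) cube([412, 45, 36]);
translate([498, 394, 862]) cube([412, 45, 36]);
translate([498, 394, 1154]) cube([412, 45, 36]);
translate([498, 394, 1446]) cube([412, 45, 36]);


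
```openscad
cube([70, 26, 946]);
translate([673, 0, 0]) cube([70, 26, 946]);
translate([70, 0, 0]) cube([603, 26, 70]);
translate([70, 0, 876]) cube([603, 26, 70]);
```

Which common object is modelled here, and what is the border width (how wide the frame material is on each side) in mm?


A picture frame. The border width is 70 mm.

Four thin pieces enclosing a rectangular opening — a picture frame. The two full-height stiles are 946 mm tall; the top rail sits at z = 876 and is 70 mm tall, so the border above the opening is 946 − 876 = 70 mm, matching the stile x-width.


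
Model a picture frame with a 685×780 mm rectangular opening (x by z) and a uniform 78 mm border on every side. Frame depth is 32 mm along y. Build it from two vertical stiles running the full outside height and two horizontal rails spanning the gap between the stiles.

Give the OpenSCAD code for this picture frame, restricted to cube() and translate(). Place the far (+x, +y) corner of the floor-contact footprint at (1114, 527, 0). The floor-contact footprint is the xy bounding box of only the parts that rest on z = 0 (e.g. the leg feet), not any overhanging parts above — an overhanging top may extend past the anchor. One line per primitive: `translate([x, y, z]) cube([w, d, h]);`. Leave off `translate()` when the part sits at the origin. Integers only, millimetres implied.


translate([273, 495, 0]) cube([78, 32, 936]);
translate([1036, 495, 0]) cube([78, 32, 936]);
translate([351, 495, 0]) cube([685, 32, 78]);
translate([351, 495, 858]) cube([685, 32, 78]);


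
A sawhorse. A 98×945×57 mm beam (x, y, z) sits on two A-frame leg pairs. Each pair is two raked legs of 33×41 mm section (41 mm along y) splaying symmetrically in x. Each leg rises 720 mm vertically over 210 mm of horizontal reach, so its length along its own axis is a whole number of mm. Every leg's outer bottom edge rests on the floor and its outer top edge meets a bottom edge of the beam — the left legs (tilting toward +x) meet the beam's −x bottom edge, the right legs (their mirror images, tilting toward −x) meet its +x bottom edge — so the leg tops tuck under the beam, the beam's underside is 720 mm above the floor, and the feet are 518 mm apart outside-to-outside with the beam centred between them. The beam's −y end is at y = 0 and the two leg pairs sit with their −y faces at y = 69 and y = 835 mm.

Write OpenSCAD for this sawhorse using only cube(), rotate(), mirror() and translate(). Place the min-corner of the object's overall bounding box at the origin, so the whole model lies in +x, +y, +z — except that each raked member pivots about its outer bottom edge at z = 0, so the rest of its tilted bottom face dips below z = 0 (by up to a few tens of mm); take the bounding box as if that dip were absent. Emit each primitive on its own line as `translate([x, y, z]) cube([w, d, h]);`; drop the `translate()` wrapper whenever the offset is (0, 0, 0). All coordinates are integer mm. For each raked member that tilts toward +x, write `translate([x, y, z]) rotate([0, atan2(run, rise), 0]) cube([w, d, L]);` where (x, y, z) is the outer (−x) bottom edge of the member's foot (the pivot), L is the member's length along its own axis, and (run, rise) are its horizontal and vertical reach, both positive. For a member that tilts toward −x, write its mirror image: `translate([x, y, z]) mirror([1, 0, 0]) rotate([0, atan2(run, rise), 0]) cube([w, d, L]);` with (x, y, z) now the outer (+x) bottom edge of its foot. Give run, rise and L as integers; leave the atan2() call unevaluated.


translate([210, 0, 720]) cube([98, 945, 57]);
translate([0, 69, 0]) rotate([0, atan2(210, 720), 0]) cube([33, 41, 750]);
translate([518, 69, 0]) mirror([1, 0, 0]) rotate([0, atan2(210, 720), 0]) cube([33, 41, 750]);
translate([0, 835, 0]) rotate([0, atan2(210, 720), 0]) cube([33, 41, 750]);
translate([518, 835, 0]) mirror([1, 0, 0]) rotate([0, atan2(210, 720), 0]) cube([33, 41, 750]);


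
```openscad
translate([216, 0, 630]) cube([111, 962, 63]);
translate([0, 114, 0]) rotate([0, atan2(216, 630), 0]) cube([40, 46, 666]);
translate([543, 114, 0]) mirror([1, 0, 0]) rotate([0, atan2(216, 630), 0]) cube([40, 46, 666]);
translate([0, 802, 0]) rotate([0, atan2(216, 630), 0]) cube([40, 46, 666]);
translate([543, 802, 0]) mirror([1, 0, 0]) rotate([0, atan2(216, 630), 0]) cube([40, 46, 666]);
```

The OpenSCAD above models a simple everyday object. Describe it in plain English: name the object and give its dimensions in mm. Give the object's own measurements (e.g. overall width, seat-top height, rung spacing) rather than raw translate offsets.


A sawhorse. A 111×962×63 mm beam (x, y, z) sits on two A-frame leg pairs. Each pair is two raked legs of 40×46 mm section (46 mm along y) splaying symmetrically in x. Each leg rises 630 mm vertically over 216 mm of horizontal reach and is 666 mm long along its own axis. Every leg's outer bottom edge rests on the floor and its outer top edge meets a bottom edge of the beam — the left legs (tilting toward +x) meet the beam's −x bottom edge, the right legs (their mirror images, tilting toward −x) meet its +x bottom edge — so the leg tops tuck under the beam, the beam's underside is 630 mm above the floor, and the feet are 543 mm apart outside-to-outside with the beam centred between them. The two leg pairs are set in 114 mm from either end of the beam.


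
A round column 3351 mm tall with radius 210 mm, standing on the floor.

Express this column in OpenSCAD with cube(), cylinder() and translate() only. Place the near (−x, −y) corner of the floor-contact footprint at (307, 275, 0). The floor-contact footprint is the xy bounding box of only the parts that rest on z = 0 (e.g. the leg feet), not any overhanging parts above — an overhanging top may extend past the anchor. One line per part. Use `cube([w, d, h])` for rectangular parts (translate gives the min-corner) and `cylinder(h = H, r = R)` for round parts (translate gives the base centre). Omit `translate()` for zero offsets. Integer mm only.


translate([517, 485, 0]) cylinder(h = 3351, r = 210);


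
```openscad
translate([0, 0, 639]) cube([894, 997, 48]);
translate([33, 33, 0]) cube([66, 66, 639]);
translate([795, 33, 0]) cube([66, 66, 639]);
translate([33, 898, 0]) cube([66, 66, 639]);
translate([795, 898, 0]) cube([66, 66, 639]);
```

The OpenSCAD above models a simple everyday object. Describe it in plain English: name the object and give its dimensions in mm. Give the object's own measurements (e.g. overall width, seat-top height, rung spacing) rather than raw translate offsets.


A rectangular dining table. The top is 894×997×48 mm with its upper surface at z = 687 mm. It stands on four 66×66 mm square legs, each inset 33 mm from the nearest pair of top edges, running from the floor to the underside of the top.


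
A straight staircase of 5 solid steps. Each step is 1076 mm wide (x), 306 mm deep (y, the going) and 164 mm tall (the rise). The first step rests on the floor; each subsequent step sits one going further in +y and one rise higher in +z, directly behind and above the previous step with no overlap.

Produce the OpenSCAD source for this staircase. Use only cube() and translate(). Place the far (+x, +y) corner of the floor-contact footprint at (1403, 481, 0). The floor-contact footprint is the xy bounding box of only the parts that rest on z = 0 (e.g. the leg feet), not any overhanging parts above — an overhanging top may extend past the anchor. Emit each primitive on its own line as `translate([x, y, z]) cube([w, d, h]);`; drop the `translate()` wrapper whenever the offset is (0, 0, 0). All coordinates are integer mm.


translate([327, 175, 0]) cube([1076, 306, 164]);
translate([327, 481, 164]) cube([1076, 306, 164]);
translate([327, 787, 328]) cube([1076, 306, 164]);
translate([327, 1093, 492]) cube([1076, 306, 164]);
translate([327, 1399, 656]) cube([1076, 306, 164]);


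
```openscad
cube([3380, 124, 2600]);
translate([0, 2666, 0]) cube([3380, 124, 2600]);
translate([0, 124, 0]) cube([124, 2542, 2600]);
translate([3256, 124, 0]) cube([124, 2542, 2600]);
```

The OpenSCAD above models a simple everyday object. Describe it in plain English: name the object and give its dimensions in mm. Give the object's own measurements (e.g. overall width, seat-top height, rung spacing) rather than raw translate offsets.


The wall frame of a small rectangular building: four walls, each 2600 mm tall and 124 mm thick, enclosing a footprint 3380 mm (x) by 2790 mm (y) outside-to-outside, with no floor or roof. The front and back walls (the −y and +y sides) span the full width; the two side walls fit between them.


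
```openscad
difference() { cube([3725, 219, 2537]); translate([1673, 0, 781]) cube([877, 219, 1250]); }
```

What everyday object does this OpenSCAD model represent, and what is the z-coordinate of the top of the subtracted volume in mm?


A wall with a window opening. The window head height is 2031 mm.

A wall with a rectangular opening subtracted — a window. Sill at z = 781, opening 1250 mm tall, so the head is at 781 + 1250 = 2031 mm.


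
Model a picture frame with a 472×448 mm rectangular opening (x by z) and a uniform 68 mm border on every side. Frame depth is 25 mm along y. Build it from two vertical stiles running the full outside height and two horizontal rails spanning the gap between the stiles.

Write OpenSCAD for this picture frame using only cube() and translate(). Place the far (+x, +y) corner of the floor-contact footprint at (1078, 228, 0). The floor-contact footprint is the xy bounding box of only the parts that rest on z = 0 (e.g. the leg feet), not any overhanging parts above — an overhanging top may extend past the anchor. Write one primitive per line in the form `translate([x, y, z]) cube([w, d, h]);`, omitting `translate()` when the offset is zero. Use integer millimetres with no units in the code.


translate([470, 203, 0]) cube([68, 25, 584]);
translate([1010, 203, 0]) cube([68, 25, 584]);
translate([538, 203, 0]) cube([472, 25, 68]);
translate([538, 203, 516]) cube([472, 25, 68]);


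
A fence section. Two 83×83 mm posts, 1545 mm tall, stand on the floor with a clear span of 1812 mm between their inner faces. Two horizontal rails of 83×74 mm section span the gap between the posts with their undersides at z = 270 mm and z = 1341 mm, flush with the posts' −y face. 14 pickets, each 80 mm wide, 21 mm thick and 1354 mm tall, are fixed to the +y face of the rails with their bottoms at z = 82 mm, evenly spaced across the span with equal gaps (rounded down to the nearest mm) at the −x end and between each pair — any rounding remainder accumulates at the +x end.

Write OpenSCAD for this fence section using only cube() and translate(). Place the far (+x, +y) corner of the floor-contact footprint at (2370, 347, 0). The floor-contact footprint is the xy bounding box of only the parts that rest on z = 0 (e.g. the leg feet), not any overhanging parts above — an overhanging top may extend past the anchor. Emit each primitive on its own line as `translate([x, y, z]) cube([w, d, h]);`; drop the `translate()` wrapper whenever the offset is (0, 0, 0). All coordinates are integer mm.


translate([392, 264, 0]) cube([83, 83, 1545]);
translate([2287, 264, 0]) cube([83, 83, 1545]);
translate([475, 264, 270]) cube([1812, 83, 74]);
translate([475, 264, 1341]) cube([1812, 83, 74]);
translate([521, 347, 82]) cube([80, 21, 1354]);
translate([647, 347, 82]) cube([80, 21, 1354]);
translate([773, 347, 82]) cube([80, 21, 1354]);
translate([899, 347, 82]) cube([80, 21, 1354]);
translate([1025, 347, 82]) cube([80, 21, 1354]);
translate([1151, 347, 82]) cube([80, 21, 1354]);
translate([1277, 347, 82]) cube([80, 21, 1354]);
translate([1403, 347, 82]) cube([80, 21, 1354]);
translate([1529, 347, 82]) cube([80, 21, 1354]);
translate([1655, 347, 82]) cube([80, 21, 1354]);
translate([1781, 347, 82]) cube([80, 21, 1354]);
translate([1907, 347, 82]) cube([80, 21, 1354]);
translate([2033, 347, 82]) cube([80, 21, 1354]);
translate([2159, 347, 82]) cube([80, 21, 1354]);


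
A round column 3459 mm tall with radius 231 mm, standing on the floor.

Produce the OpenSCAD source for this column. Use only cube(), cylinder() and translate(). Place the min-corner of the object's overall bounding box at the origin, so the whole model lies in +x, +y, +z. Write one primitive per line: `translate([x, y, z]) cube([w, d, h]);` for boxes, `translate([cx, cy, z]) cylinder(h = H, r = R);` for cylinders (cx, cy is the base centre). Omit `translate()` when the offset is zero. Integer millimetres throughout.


translate([231, 231, 0]) cylinder(h = 3459, r = 231);


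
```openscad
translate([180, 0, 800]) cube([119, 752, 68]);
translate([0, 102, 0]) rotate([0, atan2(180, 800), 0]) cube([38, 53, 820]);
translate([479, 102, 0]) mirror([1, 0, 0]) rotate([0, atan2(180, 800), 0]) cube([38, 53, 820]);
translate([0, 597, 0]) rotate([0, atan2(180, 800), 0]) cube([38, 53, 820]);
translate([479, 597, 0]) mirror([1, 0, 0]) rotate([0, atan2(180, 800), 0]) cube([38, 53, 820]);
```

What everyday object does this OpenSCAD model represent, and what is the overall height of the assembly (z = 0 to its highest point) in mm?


A sawhorse. The overall height is 868 mm.

A beam across two mirrored pairs of raked legs — a sawhorse. The beam's underside is at z = 800 (matching the legs' vertical rise in atan2(180, 800)) and the beam is 68 mm tall, so its top is at 800 + 68 = 868 mm. The raked legs top out at the beam's underside, so that is the highest point.


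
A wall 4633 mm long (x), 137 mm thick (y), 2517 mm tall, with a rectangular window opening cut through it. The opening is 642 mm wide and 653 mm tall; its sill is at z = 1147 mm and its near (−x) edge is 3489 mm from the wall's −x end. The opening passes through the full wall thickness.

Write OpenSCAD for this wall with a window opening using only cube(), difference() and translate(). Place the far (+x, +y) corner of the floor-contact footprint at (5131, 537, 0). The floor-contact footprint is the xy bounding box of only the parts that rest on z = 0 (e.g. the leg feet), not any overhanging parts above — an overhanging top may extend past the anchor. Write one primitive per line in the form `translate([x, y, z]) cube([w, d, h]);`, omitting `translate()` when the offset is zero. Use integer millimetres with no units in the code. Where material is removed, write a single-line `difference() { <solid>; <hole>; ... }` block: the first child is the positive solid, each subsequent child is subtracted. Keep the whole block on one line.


difference() { translate([498, 400, 0]) cube([4633, 137, 2517]); translate([3987, 400, 1147]) cube([642, 137, 653]); }


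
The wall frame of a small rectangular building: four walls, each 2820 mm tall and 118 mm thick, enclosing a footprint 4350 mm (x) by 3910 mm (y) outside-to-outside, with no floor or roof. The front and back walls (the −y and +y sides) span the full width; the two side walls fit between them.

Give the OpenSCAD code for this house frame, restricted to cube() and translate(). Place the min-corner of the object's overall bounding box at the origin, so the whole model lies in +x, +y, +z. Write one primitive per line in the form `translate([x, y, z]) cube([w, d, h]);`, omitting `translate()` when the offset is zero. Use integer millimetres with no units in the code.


cube([4350, 118, 2820]);
translate([0, 3792, 0]) cube([4350, 118, 2820]);
translate([0, 118, 0]) cube([118, 3674, 2820]);
translate([4232, 118, 0]) cube([118, 3674, 2820]);


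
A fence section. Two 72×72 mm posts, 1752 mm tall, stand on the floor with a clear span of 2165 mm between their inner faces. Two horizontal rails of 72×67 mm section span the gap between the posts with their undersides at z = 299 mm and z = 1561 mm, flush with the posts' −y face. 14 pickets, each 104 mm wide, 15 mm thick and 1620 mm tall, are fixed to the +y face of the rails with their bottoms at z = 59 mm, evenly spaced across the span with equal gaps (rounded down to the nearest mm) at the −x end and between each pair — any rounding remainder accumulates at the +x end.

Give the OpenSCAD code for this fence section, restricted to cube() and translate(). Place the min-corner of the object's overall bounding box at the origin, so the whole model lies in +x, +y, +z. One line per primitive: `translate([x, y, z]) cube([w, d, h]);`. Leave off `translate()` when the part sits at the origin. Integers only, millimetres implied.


cube([72, 72, 1752]);
translate([2237, 0, 0]) cube([72, 72, 1752]);
translate([72, 0, 299]) cube([2165, 72, 67]);
translate([72, 0, 1561]) cube([2165, 72, 67]);
translate([119, 72, 59]) cube([104, 15, 1620]);
translate([270, 72, 59]) cube([104, 15, 1620]);
translate([421, 72, 59]) cube([104, 15, 1620]);
translate([572, 72, 59]) cube([104, 15, 1620]);
translate([723, 72, 59]) cube([104, 15, 1620]);
translate([874, 72, 59]) cube([104, 15, 1620]);
translate([1025, 72, 59]) cube([104, 15, 1620]);
translate([1176, 72, 59]) cube([104, 15, 1620]);
translate([1327, 72, 59]) cube([104, 15, 1620]);
translate([1478, 72, 59]) cube([104, 15, 1620]);
translate([1629, 72, 59]) cube([104, 15, 1620]);
translate([1780, 72, 59]) cube([104, 15, 1620]);
translate([1931, 72, 59]) cube([104, 15, 1620]);
translate([2082, 72, 59]) cube([104, 15, 1620]);
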